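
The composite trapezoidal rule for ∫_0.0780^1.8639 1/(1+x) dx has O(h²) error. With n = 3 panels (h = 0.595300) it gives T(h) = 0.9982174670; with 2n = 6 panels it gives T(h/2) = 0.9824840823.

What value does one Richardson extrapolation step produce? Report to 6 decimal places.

0.977240

Order 2 gives 2^r = 4 and 2^r − 1 = 3.
2^2·A(h/2) = 3.9299363292; minus A(h) gives 2.9317188622.
Denominator 4 − 1 = 3.
Extrapolated: 2.9317188622 / 3 = 0.9772396207
Correction |R − A(h/2)| = 5.244e-03; gap |A(h/2) − A(h)| = 1.573e-02.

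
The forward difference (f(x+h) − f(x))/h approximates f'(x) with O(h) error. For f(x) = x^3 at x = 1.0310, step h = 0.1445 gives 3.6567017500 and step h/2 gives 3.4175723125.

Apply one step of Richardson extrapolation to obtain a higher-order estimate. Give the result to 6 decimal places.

Method order is 1; weight 2^1 = 2.
2 × 3.4175723125 = 6.8351446250; subtract 3.6567017500 → 3.1784428750
R = 3.1784428750/1 = 3.1784428750
Shift from A(h/2): −0.2391294375.

3.178443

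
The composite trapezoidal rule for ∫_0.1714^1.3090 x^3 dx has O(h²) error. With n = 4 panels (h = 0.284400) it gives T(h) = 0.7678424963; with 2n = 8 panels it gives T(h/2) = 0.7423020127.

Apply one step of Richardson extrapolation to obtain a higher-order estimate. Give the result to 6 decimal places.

0.733789

Leading term ∝ h^2; use weight 4 = 2^2.
2^2·A(h/2) = 2.9692080508; minus A(h) gives 2.2013655545.
Divide by 2^2 − 1 = 3.
Extrapolated: 2.2013655545 / 3 = 0.7337885182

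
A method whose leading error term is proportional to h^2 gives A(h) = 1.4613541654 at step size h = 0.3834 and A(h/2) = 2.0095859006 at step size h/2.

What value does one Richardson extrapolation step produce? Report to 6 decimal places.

2.192330

Error is O(h^2); halving h shrinks it by 2^2 = 4.
Top: 4(2.0095859006) − (1.4613541654) = 6.5769894370
Divide by 2^2 − 1 = 3.
Extrapolated: 6.5769894370 / 3 = 2.1923298123
Correction |R − A(h/2)| = 1.827e-01; gap |A(h/2) − A(h)| = 5.482e-01.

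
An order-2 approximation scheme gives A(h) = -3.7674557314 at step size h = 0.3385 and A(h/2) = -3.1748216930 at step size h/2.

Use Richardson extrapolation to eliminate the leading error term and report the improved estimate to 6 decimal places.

-2.977277

Method order is 2; weight 2^2 = 4.
Numerator 4×A(h/2) − A(h) = 4×(-3.1748216930) − (-3.7674557314) = -8.9318310406
Denominator 4 − 1 = 3.
Result: -2.9772770135
Shift from A(h/2): +0.1975446795.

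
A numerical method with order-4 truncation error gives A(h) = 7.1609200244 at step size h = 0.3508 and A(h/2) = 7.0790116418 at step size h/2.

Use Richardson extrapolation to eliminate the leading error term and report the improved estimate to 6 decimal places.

7.073551

With r = 4 the leading error scales as h^4, so the weight is 2^4 = 16.
16·7.0790116418 = 113.2641862688; subtract 7.1609200244 → 106.1032662444
R = 106.1032662444/15 = 7.0735510830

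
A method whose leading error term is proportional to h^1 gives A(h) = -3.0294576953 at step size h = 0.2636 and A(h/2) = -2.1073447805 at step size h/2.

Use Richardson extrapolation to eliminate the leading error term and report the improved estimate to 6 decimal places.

-1.185232

Order 1 gives 2^r = 2 and 2^r − 1 = 1.
2·(-2.1073447805) − (-3.0294576953) = -1.1852318657
Divide by 2^1 − 1 = 1.
Extrapolated: (-1.1852318657) / 1 = -1.1852318657
Shift from A(h/2): +0.9221129148.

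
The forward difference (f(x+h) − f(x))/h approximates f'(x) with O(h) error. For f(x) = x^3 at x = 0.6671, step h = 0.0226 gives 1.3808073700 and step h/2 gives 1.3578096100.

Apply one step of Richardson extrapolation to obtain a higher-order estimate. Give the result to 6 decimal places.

1.334812

Leading term ∝ h^1; use weight 2 = 2^1.
Top: 2(1.3578096100) − (1.3808073700) = 1.3348118500
Denominator 2 − 1 = 1.
(2*1.3578096100 − 1.3808073700)/(2 − 1) = 1.3348118500
Gap between inputs: 2.300e-02; correction applied: −0.0229977600.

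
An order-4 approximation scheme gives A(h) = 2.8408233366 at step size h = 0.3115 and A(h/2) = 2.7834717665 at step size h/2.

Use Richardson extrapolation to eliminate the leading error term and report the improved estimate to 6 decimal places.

2.779648

The method has order 4: 2^4 = 16.
A(h/2) − A(h) = 2.7834717665 − 2.8408233366 = -0.0573515701
Correction (A(h/2) − A(h))/(16 − 1) = (-0.0573515701)/15 = -0.0038234380
R = A(h/2) + (A(h/2) − A(h))/15 = 2.7834717665 − 0.0038234380 = 2.7796483285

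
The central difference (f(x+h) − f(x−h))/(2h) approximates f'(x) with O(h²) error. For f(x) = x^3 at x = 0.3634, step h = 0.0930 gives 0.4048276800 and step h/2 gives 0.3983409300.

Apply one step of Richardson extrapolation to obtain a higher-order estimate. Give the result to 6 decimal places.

0.396179

Method order is 2; weight 2^2 = 4.
4 × 0.3983409300 = 1.5933637200; 1.5933637200 − 0.4048276800 = 1.1885360400
Divide by 2^2 − 1 = 3.
1.1885360400 ÷ 3 = 0.3961786800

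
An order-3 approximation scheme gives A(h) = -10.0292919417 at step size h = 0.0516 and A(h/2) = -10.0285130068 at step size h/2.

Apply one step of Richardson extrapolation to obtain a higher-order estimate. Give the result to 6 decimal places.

Method order is 3; weight 2^3 = 8.
Numerator 8*A(h/2) − A(h) = 8*(-10.0285130068) − (-10.0292919417) = -70.1988121127
(-70.1988121127) ÷ 7 = -10.0284017304

-10.028402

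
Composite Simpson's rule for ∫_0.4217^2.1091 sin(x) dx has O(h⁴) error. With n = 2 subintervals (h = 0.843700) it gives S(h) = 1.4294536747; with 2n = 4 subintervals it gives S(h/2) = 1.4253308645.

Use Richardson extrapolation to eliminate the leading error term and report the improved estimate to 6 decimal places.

1.425056

The method has order 4: 2^4 = 16.
16 × 1.4253308645 = 22.8052938320; subtract 1.4294536747 → 21.3758401573
Denominator 16 − 1 = 15.
R = 21.3758401573/15 = 1.4250560105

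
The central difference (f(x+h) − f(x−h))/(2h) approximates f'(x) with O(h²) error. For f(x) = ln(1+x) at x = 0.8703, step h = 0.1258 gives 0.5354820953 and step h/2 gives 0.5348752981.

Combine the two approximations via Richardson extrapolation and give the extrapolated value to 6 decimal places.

The method has order 2: 2^2 = 4.
4 × 0.5348752981 = 2.1395011924; subtract 0.5354820953 → 1.6040190971
1.6040190971 ÷ 3 = 0.5346730324
Correction |R − A(h/2)| = 2.023e-04; gap |A(h/2) − A(h)| = 6.068e-04.

0.534673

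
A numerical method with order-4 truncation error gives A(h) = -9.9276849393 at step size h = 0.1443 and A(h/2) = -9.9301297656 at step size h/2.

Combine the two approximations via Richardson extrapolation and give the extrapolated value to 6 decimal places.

-9.930293

Leading term ∝ h^4; use weight 16 = 2^4.
A(h/2) − A(h) = -9.9301297656 − (-9.9276849393) = -0.0024448263
Correction (A(h/2) − A(h))/(16 − 1) = (-0.0024448263)/15 = -0.0001629884
R = A(h/2) + (A(h/2) − A(h))/15 = -9.9301297656 − 0.0001629884 = -9.9302927540
Gap between inputs: 2.445e-03; correction applied: −0.0001629884.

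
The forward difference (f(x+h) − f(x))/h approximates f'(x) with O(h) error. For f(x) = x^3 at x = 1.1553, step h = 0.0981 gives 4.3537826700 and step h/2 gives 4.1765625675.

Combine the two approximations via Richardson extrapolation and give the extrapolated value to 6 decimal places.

Leading term ∝ h^1; use weight 2 = 2^1.
Top: 2(4.1765625675) − (4.3537826700) = 3.9993424650
(2 × 4.1765625675 − 4.3537826700)/(2 − 1) = 3.9993424650
Correction |R − A(h/2)| = 1.772e-01; gap |A(h/2) − A(h)| = 1.772e-01.

3.999342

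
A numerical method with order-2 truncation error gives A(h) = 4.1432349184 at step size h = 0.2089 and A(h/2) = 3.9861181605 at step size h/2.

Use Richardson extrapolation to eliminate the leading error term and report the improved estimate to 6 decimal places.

3.933746

r = 2: numerator weight 4, denominator 3.
Weighted: 15.9444726420 − 4.1432349184 = 11.8012377236
11.8012377236 ÷ 3 = 3.9337459079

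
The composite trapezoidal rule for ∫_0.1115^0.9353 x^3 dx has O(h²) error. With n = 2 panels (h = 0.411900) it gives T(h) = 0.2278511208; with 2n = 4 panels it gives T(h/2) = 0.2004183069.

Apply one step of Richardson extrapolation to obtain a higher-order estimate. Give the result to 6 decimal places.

0.191274

Order 2 gives 2^r = 4 and 2^r − 1 = 3.
4*0.2004183069 = 0.8016732276; 0.8016732276 − 0.2278511208 = 0.5738221068
Divide by 2^2 − 1 = 3.
Extrapolated: 0.5738221068 / 3 = 0.1912740356
Correction |R − A(h/2)| = 9.144e-03; gap |A(h/2) − A(h)| = 2.743e-02.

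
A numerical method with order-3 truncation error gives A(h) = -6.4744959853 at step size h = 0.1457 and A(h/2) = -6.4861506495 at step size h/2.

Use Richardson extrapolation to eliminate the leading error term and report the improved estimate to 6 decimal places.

Order 3 gives 2^r = 8 and 2^r − 1 = 7.
8*(-6.4861506495) = -51.8892051960; (-51.8892051960) − (-6.4744959853) = -45.4147092107
Divide by 2^3 − 1 = 7.
So the Richardson estimate is -6.4878156015.
Correction |R − A(h/2)| = 1.665e-03; gap |A(h/2) − A(h)| = 1.165e-02.

-6.487816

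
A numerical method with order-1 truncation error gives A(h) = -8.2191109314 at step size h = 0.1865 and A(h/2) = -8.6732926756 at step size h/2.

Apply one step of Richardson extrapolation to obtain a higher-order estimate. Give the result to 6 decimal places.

-9.127474

Leading term ∝ h^1; use weight 2 = 2^1.
2^1*A(h/2) = -17.3465853512; minus A(h) gives -9.1274744198.
(-9.1274744198) ÷ 1 = -9.1274744198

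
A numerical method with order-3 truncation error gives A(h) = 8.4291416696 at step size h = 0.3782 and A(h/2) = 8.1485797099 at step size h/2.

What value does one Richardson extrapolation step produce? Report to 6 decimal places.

The method has order 3: 2^3 = 8.
Weighted: 65.1886376792 − 8.4291416696 = 56.7594960096
56.7594960096 ÷ 7 = 8.1084994299
Correction |R − A(h/2)| = 4.008e-02; gap |A(h/2) − A(h)| = 2.806e-01.

8.108499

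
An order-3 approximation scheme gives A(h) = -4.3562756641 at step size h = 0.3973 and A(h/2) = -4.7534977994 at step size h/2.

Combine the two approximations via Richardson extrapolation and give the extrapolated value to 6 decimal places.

Order 3 gives 2^r = 8 and 2^r − 1 = 7.
Weighted: (-38.0279823952) − (-4.3562756641) = -33.6717067311
(-33.6717067311) ÷ 7 = -4.8102438187
Correction |R − A(h/2)| = 5.675e-02; gap |A(h/2) − A(h)| = 3.972e-01.

-4.810244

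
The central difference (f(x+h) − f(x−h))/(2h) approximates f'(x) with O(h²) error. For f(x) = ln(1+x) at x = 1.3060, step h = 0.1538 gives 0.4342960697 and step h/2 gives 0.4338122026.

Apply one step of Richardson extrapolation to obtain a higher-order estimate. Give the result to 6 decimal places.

0.433651

The method has order 2: 2^2 = 4.
Top: 4(0.4338122026) − (0.4342960697) = 1.3009527407
1.3009527407 ÷ 3 = 0.4336509136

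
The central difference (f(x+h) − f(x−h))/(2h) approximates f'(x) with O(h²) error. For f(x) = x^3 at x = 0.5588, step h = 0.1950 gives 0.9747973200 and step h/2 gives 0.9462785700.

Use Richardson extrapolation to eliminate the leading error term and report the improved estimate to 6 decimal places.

r = 2: numerator weight 4, denominator 3.
Top: 4(0.9462785700) − (0.9747973200) = 2.8103169600
Divide by 2^2 − 1 = 3.
2.8103169600 ÷ 3 = 0.9367723200

0.936772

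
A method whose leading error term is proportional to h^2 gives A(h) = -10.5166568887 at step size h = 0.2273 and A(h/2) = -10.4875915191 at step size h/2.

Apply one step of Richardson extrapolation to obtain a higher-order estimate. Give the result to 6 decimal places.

-10.477903

The method has order 2: 2^2 = 4.
4 × (-10.4875915191) = -41.9503660764; (-41.9503660764) − (-10.5166568887) = -31.4337091877
Extrapolated: (-31.4337091877) / 3 = -10.4779030626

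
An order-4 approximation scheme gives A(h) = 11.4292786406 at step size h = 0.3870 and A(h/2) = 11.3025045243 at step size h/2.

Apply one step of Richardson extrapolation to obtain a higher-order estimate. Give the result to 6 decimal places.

With r = 4 the leading error scales as h^4, so the weight is 2^4 = 16.
16*11.3025045243 − 11.4292786406 = 169.4107937482
Extrapolated: 169.4107937482 / 15 = 11.2940529165

11.294053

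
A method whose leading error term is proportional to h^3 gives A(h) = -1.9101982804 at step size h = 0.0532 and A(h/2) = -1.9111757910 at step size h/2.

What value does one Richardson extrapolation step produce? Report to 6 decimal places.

-1.911315

r = 3, so 2^r = 8.
2^3·A(h/2) = -15.2894063280; minus A(h) gives -13.3792080476.
Divide by 2^3 − 1 = 7.
(8·(-1.9111757910) − (-1.9101982804))/(8 − 1) = -1.9113154354
Shift from A(h/2): −0.0001396444.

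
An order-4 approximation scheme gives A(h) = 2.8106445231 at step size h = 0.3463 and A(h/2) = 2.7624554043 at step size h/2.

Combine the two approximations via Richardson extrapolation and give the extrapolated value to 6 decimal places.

2.759243

With r = 4 the leading error scales as h^4, so the weight is 2^4 = 16.
Top: 16(2.7624554043) − (2.8106445231) = 41.3886419457
Denominator 16 − 1 = 15.
(16*2.7624554043 − 2.8106445231)/(16 − 1) = 2.7592427964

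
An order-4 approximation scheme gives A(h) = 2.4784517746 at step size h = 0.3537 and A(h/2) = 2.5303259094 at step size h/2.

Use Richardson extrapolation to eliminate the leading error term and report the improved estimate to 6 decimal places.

r = 4, so 2^r = 16.
Top: 16(2.5303259094) − (2.4784517746) = 38.0067627758
Divide by 2^4 − 1 = 15.
38.0067627758 ÷ 15 = 2.5337841851
Shift from A(h/2): +0.0034582757.

2.533784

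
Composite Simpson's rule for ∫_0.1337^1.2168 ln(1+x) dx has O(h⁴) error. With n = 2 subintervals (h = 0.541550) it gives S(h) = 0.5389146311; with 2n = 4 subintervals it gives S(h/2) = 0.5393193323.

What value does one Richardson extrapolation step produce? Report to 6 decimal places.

Method order is 4; weight 2^4 = 16.
16 × 0.5393193323 = 8.6291093168; subtract 0.5389146311 → 8.0901946857
(16 × 0.5393193323 − 0.5389146311)/(16 − 1) = 0.5393463124
Gap between inputs: 4.047e-04; correction applied: +0.0000269801.

0.539346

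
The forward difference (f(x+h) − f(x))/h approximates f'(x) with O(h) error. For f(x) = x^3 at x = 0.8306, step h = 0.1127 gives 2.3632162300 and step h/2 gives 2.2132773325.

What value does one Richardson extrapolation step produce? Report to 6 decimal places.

The method has order 1: 2^1 = 2.
2·2.2132773325 − 2.3632162300 = 2.0633384350
2.0633384350 ÷ 1 = 2.0633384350
Gap between inputs: 1.499e-01; correction applied: −0.1499388975.

2.063338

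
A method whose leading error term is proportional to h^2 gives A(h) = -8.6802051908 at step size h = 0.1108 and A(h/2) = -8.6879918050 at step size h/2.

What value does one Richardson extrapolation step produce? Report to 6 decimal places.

-8.690587

Order 2 gives 2^r = 4 and 2^r − 1 = 3.
Top: 4(-8.6879918050) − (-8.6802051908) = -26.0717620292
R = (-26.0717620292)/3 = -8.6905873431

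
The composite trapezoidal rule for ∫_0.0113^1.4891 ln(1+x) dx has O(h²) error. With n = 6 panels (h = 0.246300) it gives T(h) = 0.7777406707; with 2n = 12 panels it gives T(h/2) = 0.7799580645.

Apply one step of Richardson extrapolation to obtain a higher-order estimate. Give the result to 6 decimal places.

0.780697

With r = 2 the leading error scales as h^2, so the weight is 2^2 = 4.
Numerator 4×A(h/2) − A(h) = 4×0.7799580645 − 0.7777406707 = 2.3420915873
Divide by 2^2 − 1 = 3.
So the Richardson estimate is 0.7806971958.
Gap between inputs: 2.217e-03; correction applied: +0.0007391313.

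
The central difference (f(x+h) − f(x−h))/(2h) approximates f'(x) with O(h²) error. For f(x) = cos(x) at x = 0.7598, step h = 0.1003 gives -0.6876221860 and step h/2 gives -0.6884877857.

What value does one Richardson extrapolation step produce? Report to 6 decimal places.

r = 2, so 2^r = 4.
4 × (-0.6884877857) = -2.7539511428; (-2.7539511428) − (-0.6876221860) = -2.0663289568
R = (-2.0663289568)/3 = -0.6887763189
Correction |R − A(h/2)| = 2.885e-04; gap |A(h/2) − A(h)| = 8.656e-04.

-0.688776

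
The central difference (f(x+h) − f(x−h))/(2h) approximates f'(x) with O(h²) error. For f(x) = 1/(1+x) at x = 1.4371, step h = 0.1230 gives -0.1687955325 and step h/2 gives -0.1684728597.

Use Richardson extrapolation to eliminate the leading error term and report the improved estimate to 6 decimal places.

With r = 2 the leading error scales as h^2, so the weight is 2^2 = 4.
Numerator 4×A(h/2) − A(h) = 4×(-0.1684728597) − (-0.1687955325) = -0.5050959063
(4×(-0.1684728597) − (-0.1687955325))/(4 − 1) = -0.1683653021
Gap between inputs: 3.227e-04; correction applied: +0.0001075576.

-0.168365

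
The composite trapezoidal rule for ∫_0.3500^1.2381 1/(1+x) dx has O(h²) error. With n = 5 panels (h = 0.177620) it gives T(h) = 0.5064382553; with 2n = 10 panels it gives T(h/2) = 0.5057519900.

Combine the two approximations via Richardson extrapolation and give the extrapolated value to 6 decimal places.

0.505523

r = 2: numerator weight 4, denominator 3.
Difference of the inputs: 0.5057519900 − 0.5064382553 = -0.0006862653
Divide by 2^2 − 1 = 3: (-0.0006862653)/3 = -0.0002287551
R = 0.5057519900 − 0.0002287551 = 0.5055232349
Gap between inputs: 6.863e-04; correction applied: −0.0002287551.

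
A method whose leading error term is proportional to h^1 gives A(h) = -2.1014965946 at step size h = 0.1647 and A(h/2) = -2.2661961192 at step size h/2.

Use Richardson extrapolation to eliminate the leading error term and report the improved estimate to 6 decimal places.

-2.430896

Method order is 1; weight 2^1 = 2.
2·(-2.2661961192) − (-2.1014965946) = -2.4308956438
Divide by 2^1 − 1 = 1.
(-2.4308956438) ÷ 1 = -2.4308956438
Gap between inputs: 1.647e-01; correction applied: −0.1646995246.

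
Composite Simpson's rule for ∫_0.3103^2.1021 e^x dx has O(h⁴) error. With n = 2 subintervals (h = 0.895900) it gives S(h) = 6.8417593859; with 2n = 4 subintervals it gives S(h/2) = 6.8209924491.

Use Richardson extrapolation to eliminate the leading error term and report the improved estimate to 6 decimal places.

6.819608

The method has order 4: 2^4 = 16.
Difference of the inputs: 6.8209924491 − 6.8417593859 = -0.0207669368
Divide by 2^4 − 1 = 15: (-0.0207669368)/15 = -0.0013844625
R = 6.8209924491 − 0.0013844625 = 6.8196079866
Correction |R − A(h/2)| = 1.384e-03; gap |A(h/2) − A(h)| = 2.077e-02.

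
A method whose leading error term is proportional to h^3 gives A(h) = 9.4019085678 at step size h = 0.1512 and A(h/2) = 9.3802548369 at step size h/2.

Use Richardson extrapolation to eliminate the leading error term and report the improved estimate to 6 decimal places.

Error is O(h^3); halving h shrinks it by 2^3 = 8.
Top: 8(9.3802548369) − (9.4019085678) = 65.6401301274
Denominator 8 − 1 = 7.
Extrapolated: 65.6401301274 / 7 = 9.3771614468

9.377161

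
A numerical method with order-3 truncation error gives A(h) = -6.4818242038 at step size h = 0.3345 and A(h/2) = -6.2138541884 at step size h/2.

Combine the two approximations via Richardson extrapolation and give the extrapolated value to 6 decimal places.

-6.175573

Method order is 3; weight 2^3 = 8.
8·(-6.2138541884) − (-6.4818242038) = -43.2290093034
Divide by 2^3 − 1 = 7.
R = (-43.2290093034)/7 = -6.1755727576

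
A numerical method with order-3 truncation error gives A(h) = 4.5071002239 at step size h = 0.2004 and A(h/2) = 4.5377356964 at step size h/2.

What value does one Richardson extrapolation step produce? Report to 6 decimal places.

4.542112

The method has order 3: 2^3 = 8.
Numerator 8·A(h/2) − A(h) = 8·4.5377356964 − 4.5071002239 = 31.7947853473
Extrapolated: 31.7947853473 / 7 = 4.5421121925
Correction |R − A(h/2)| = 4.376e-03; gap |A(h/2) − A(h)| = 3.064e-02.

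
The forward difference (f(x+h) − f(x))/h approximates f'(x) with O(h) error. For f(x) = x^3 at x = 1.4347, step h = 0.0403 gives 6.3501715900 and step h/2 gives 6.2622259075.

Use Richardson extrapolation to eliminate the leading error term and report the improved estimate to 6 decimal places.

Method order is 1; weight 2^1 = 2.
2^1 × A(h/2) = 12.5244518150; minus A(h) gives 6.1742802250.
Denominator 2 − 1 = 1.
Result: 6.1742802250
Gap between inputs: 8.795e-02; correction applied: −0.0879456825.

6.174280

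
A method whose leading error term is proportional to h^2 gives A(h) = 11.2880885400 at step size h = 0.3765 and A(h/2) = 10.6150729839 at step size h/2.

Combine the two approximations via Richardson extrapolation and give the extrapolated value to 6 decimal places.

10.390734

r = 2: numerator weight 4, denominator 3.
Numerator 4*A(h/2) − A(h) = 4*10.6150729839 − 11.2880885400 = 31.1722033956
Denominator 4 − 1 = 3.
31.1722033956 ÷ 3 = 10.3907344652
Correction |R − A(h/2)| = 2.243e-01; gap |A(h/2) − A(h)| = 6.730e-01.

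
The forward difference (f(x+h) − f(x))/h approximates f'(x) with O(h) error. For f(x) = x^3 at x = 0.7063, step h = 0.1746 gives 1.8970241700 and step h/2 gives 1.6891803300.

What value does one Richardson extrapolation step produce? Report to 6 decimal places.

Leading term ∝ h^1; use weight 2 = 2^1.
Numerator 2·A(h/2) − A(h) = 2·1.6891803300 − 1.8970241700 = 1.4813364900
R = 1.4813364900/1 = 1.4813364900
Gap between inputs: 2.078e-01; correction applied: −0.2078438400.

1.481336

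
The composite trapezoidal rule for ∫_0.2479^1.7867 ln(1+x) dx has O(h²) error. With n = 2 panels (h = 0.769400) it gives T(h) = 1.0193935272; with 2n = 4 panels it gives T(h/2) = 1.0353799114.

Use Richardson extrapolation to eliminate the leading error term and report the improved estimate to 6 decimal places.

With r = 2 the leading error scales as h^2, so the weight is 2^2 = 4.
4 × 1.0353799114 = 4.1415196456; 4.1415196456 − 1.0193935272 = 3.1221261184
Divide by 2^2 − 1 = 3.
So the Richardson estimate is 1.0407087061.

1.040709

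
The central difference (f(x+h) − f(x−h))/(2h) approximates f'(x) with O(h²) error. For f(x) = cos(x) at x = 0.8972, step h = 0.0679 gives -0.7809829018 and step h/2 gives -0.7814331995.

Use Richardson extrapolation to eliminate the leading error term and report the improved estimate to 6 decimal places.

The method has order 2: 2^2 = 4.
4*(-0.7814331995) = -3.1257327980; (-3.1257327980) − (-0.7809829018) = -2.3447498962
Divide by 2^2 − 1 = 3.
Result: -0.7815832987

-0.781583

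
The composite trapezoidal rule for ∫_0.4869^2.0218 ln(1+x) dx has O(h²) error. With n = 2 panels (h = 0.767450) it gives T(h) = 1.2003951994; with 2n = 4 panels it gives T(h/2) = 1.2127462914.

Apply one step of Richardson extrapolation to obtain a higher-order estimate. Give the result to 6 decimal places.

1.216863

Method order is 2; weight 2^2 = 4.
Weighted: 4.8509851656 − 1.2003951994 = 3.6505899662
R = 3.6505899662/3 = 1.2168633221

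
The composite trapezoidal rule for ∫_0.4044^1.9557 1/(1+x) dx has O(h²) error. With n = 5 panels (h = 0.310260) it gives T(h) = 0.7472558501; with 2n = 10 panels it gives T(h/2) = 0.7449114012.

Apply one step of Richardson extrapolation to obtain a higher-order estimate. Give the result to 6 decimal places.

0.744130

Order 2 gives 2^r = 4 and 2^r − 1 = 3.
A(h/2) − A(h) = 0.7449114012 − 0.7472558501 = -0.0023444489
Correction (A(h/2) − A(h))/(4 − 1) = (-0.0023444489)/3 = -0.0007814830
R = 0.7449114012 − 0.0007814830 = 0.7441299182
Gap between inputs: 2.344e-03; correction applied: −0.0007814830.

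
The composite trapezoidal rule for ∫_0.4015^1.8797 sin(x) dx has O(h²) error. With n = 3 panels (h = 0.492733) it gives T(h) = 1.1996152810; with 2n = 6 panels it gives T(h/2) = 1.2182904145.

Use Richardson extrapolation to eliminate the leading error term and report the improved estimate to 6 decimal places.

r = 2: numerator weight 4, denominator 3.
Numerator 4×A(h/2) − A(h) = 4×1.2182904145 − 1.1996152810 = 3.6735463770
Divide by 2^2 − 1 = 3.
3.6735463770 ÷ 3 = 1.2245154590

1.224515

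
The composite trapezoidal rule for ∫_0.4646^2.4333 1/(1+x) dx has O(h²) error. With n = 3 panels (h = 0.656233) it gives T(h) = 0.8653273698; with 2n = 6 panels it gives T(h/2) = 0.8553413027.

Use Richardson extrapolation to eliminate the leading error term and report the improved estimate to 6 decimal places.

0.852013

Leading term ∝ h^2; use weight 4 = 2^2.
Weighted: 3.4213652108 − 0.8653273698 = 2.5560378410
Denominator 4 − 1 = 3.
2.5560378410 ÷ 3 = 0.8520126137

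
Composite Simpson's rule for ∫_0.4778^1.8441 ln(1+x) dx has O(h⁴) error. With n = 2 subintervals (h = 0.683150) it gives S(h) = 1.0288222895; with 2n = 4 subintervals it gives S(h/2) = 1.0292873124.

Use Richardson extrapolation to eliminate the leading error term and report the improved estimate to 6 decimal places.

Error is O(h^4); halving h shrinks it by 2^4 = 16.
2^4*A(h/2) = 16.4685969984; minus A(h) gives 15.4397747089.
Denominator 16 − 1 = 15.
Extrapolated: 15.4397747089 / 15 = 1.0293183139

1.029318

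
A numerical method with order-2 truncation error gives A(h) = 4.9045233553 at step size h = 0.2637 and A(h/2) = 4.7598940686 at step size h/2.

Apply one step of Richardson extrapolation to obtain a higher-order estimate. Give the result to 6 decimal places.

Error is O(h^2); halving h shrinks it by 2^2 = 4.
Top: 4(4.7598940686) − (4.9045233553) = 14.1350529191
Divide by 2^2 − 1 = 3.
Extrapolated: 14.1350529191 / 3 = 4.7116843064
Shift from A(h/2): −0.0482097622.

4.711684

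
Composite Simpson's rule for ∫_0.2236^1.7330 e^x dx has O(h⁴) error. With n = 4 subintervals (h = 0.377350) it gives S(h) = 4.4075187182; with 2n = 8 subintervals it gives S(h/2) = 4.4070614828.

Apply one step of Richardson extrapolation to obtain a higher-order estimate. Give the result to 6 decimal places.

4.407031

Method order is 4; weight 2^4 = 16.
Numerator 16·A(h/2) − A(h) = 16·4.4070614828 − 4.4075187182 = 66.1054650066
R = 66.1054650066/15 = 4.4070310004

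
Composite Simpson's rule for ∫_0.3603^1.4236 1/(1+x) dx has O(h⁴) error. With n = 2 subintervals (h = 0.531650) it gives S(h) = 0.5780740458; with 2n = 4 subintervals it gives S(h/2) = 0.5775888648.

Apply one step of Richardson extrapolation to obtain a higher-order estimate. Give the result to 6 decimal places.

0.577557

With r = 4 the leading error scales as h^4, so the weight is 2^4 = 16.
Numerator 16 × A(h/2) − A(h) = 16 × 0.5775888648 − 0.5780740458 = 8.6633477910
Divide by 2^4 − 1 = 15.
Result: 0.5775565194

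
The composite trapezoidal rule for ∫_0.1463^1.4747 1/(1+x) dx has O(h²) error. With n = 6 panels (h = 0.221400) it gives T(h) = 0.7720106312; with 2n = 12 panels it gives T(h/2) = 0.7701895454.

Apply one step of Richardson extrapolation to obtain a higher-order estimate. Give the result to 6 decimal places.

Leading term ∝ h^2; use weight 4 = 2^2.
Difference of the inputs: 0.7701895454 − 0.7720106312 = -0.0018210858
Correction (A(h/2) − A(h))/(4 − 1) = (-0.0018210858)/3 = -0.0006070286
R = A(h/2) + (A(h/2) − A(h))/3 = 0.7701895454 − 0.0006070286 = 0.7695825168
Gap between inputs: 1.821e-03; correction applied: −0.0006070286.

0.769583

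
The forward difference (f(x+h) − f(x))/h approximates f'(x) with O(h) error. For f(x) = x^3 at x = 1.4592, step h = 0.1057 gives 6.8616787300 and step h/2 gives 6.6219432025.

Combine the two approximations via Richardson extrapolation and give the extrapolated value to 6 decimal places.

6.382208

The method has order 1: 2^1 = 2.
2×6.6219432025 − 6.8616787300 = 6.3822076750
6.3822076750 ÷ 1 = 6.3822076750
Correction |R − A(h/2)| = 2.397e-01; gap |A(h/2) − A(h)| = 2.397e-01.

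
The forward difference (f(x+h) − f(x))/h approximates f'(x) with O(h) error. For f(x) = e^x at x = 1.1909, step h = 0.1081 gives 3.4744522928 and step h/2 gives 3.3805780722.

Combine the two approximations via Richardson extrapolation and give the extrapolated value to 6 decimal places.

Error is O(h^1); halving h shrinks it by 2^1 = 2.
A(h/2) − A(h) = 3.3805780722 − 3.4744522928 = -0.0938742206
Divide by 2^1 − 1 = 1: (-0.0938742206)/1 = -0.0938742206
R = 3.3805780722 − 0.0938742206 = 3.2867038516

3.286704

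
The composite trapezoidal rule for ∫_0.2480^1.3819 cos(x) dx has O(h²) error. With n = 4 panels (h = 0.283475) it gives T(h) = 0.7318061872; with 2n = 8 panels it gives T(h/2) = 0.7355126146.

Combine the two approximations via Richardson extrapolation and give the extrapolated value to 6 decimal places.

Error is O(h^2); halving h shrinks it by 2^2 = 4.
Top: 4(0.7355126146) − (0.7318061872) = 2.2102442712
Divide by 2^2 − 1 = 3.
R = 2.2102442712/3 = 0.7367480904
Gap between inputs: 3.706e-03; correction applied: +0.0012354758.

0.736748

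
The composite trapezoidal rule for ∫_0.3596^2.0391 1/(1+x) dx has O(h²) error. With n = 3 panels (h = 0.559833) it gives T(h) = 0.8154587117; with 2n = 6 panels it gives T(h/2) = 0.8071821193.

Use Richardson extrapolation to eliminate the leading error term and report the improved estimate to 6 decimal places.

0.804423

Leading term ∝ h^2; use weight 4 = 2^2.
Difference of the inputs: 0.8071821193 − 0.8154587117 = -0.0082765924
Divide by 2^2 − 1 = 3: (-0.0082765924)/3 = -0.0027588641
R = A(h/2) + (A(h/2) − A(h))/3 = 0.8071821193 − 0.0027588641 = 0.8044232552
Shift from A(h/2): −0.0027588641.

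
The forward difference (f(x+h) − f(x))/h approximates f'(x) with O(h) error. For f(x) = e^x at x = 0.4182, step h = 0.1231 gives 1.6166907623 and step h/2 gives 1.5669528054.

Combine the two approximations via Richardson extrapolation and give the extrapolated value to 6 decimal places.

1.517215

Order 1 gives 2^r = 2 and 2^r − 1 = 1.
2*1.5669528054 = 3.1339056108; subtract 1.6166907623 → 1.5172148485
Divide by 2^1 − 1 = 1.
(2*1.5669528054 − 1.6166907623)/(2 − 1) = 1.5172148485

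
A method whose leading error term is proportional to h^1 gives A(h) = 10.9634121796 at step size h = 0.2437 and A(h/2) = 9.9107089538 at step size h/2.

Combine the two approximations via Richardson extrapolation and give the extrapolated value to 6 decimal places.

8.858006

r = 1, so 2^r = 2.
Weighted: 19.8214179076 − 10.9634121796 = 8.8580057280
Denominator 2 − 1 = 1.
R = 8.8580057280/1 = 8.8580057280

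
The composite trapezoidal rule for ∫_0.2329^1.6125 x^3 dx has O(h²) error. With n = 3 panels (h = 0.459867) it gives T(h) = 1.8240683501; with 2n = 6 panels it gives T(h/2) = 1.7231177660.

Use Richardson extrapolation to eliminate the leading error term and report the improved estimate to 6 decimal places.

With r = 2 the leading error scales as h^2, so the weight is 2^2 = 4.
Weighted: 6.8924710640 − 1.8240683501 = 5.0684027139
Denominator 4 − 1 = 3.
Extrapolated: 5.0684027139 / 3 = 1.6894675713
Correction |R − A(h/2)| = 3.365e-02; gap |A(h/2) − A(h)| = 1.010e-01.

1.689468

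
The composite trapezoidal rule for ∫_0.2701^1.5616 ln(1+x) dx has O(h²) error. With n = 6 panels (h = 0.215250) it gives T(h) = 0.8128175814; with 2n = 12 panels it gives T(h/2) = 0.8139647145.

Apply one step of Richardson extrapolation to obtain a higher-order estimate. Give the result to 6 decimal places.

0.814347

r = 2, so 2^r = 4.
Top: 4(0.8139647145) − (0.8128175814) = 2.4430412766
Divide by 2^2 − 1 = 3.
Result: 0.8143470922
Shift from A(h/2): +0.0003823777.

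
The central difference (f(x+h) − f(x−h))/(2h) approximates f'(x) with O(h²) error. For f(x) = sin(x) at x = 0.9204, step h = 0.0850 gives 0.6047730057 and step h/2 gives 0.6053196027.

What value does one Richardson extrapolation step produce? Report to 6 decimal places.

0.605502

Order 2 gives 2^r = 4 and 2^r − 1 = 3.
A(h/2) − A(h) = 0.6053196027 − 0.6047730057 = 0.0005465970
Divide by 2^2 − 1 = 3: 0.0005465970/3 = 0.0001821990
R = A(h/2) + (A(h/2) − A(h))/3 = 0.6053196027 + 0.0001821990 = 0.6055018017
Correction |R − A(h/2)| = 1.822e-04; gap |A(h/2) − A(h)| = 5.466e-04.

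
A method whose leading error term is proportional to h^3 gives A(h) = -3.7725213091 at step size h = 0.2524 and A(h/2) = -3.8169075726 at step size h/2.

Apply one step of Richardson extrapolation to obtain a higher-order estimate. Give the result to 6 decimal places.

Method order is 3; weight 2^3 = 8.
8·(-3.8169075726) = -30.5352605808; subtract (-3.7725213091) → -26.7627392717
R = (-26.7627392717)/7 = -3.8232484674

-3.823248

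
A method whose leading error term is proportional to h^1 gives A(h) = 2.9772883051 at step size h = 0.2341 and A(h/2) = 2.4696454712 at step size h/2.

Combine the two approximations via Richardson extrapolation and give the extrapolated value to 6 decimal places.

Method order is 1; weight 2^1 = 2.
Weighted: 4.9392909424 − 2.9772883051 = 1.9620026373
Denominator 2 − 1 = 1.
R = 1.9620026373/1 = 1.9620026373
Correction |R − A(h/2)| = 5.076e-01; gap |A(h/2) − A(h)| = 5.076e-01.

1.962003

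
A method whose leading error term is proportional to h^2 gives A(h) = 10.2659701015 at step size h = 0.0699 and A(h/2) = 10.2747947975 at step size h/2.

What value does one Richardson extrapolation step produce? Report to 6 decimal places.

Method order is 2; weight 2^2 = 4.
Weighted: 41.0991791900 − 10.2659701015 = 30.8332090885
R = 30.8332090885/3 = 10.2777363628
Shift from A(h/2): +0.0029415653.

10.277736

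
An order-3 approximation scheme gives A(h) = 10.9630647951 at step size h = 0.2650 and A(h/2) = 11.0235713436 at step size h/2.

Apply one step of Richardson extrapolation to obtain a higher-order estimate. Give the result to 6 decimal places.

11.032215

With r = 3 the leading error scales as h^3, so the weight is 2^3 = 8.
8 × 11.0235713436 = 88.1885707488; 88.1885707488 − 10.9630647951 = 77.2255059537
Divide by 2^3 − 1 = 7.
Result: 11.0322151362
Correction |R − A(h/2)| = 8.644e-03; gap |A(h/2) − A(h)| = 6.051e-02.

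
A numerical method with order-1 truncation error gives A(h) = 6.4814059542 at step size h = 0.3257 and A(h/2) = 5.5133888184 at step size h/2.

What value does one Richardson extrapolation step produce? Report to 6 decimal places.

Error is O(h^1); halving h shrinks it by 2^1 = 2.
2×5.5133888184 − 6.4814059542 = 4.5453716826
(2×5.5133888184 − 6.4814059542)/(2 − 1) = 4.5453716826

4.545372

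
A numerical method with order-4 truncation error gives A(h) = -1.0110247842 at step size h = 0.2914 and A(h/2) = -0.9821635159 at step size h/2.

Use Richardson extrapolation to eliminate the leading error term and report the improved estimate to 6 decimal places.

-0.980239

Leading term ∝ h^4; use weight 16 = 2^4.
Top: 16(-0.9821635159) − (-1.0110247842) = -14.7035914702
Denominator 16 − 1 = 15.
R = (-14.7035914702)/15 = -0.9802394313
Correction |R − A(h/2)| = 1.924e-03; gap |A(h/2) − A(h)| = 2.886e-02.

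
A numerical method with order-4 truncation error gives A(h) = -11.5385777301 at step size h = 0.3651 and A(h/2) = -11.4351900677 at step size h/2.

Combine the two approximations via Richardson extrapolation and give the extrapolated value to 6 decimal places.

Order 4 gives 2^r = 16 and 2^r − 1 = 15.
Weighted: (-182.9630410832) − (-11.5385777301) = -171.4244633531
Divide by 2^4 − 1 = 15.
(-171.4244633531) ÷ 15 = -11.4282975569

-11.428298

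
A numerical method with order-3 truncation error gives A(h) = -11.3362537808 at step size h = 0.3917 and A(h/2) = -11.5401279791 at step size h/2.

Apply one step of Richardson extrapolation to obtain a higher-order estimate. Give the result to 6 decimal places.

r = 3, so 2^r = 8.
2^3 × A(h/2) = -92.3210238328; minus A(h) gives -80.9847700520.
Denominator 8 − 1 = 7.
So the Richardson estimate is -11.5692528646.
Gap between inputs: 2.039e-01; correction applied: −0.0291248855.

-11.569253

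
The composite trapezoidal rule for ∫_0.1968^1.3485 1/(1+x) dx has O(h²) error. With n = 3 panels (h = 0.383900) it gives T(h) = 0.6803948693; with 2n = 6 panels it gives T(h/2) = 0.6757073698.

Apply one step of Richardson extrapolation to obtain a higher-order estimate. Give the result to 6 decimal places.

0.674145

r = 2: numerator weight 4, denominator 3.
Numerator 4·A(h/2) − A(h) = 4·0.6757073698 − 0.6803948693 = 2.0224346099
2.0224346099 ÷ 3 = 0.6741448700
Correction |R − A(h/2)| = 1.562e-03; gap |A(h/2) − A(h)| = 4.687e-03.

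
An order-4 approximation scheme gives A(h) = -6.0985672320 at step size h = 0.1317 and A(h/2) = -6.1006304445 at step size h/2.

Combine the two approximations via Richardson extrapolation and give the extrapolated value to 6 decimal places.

-6.100768

Leading term ∝ h^4; use weight 16 = 2^4.
16*(-6.1006304445) = -97.6100871120; subtract (-6.0985672320) → -91.5115198800
(-91.5115198800) ÷ 15 = -6.1007679920
Shift from A(h/2): −0.0001375475.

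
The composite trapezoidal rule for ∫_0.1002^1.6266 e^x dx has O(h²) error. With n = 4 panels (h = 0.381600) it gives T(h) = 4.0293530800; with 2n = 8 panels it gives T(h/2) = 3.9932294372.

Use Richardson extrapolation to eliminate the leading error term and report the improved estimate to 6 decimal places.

Error is O(h^2); halving h shrinks it by 2^2 = 4.
Weighted: 15.9729177488 − 4.0293530800 = 11.9435646688
Divide by 2^2 − 1 = 3.
Extrapolated: 11.9435646688 / 3 = 3.9811882229

3.981188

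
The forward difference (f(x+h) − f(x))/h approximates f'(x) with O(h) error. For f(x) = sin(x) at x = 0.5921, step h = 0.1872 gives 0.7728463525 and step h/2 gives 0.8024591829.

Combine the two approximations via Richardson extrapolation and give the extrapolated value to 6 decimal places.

0.832072

Order 1 gives 2^r = 2 and 2^r − 1 = 1.
2^1 × A(h/2) = 1.6049183658; minus A(h) gives 0.8320720133.
R = 0.8320720133/1 = 0.8320720133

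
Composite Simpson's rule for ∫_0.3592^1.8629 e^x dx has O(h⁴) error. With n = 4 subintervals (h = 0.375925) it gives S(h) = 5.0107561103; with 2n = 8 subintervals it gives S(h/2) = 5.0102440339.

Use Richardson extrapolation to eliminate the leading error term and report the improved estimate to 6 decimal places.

Leading term ∝ h^4; use weight 16 = 2^4.
2^4*A(h/2) = 80.1639045424; minus A(h) gives 75.1531484321.
Extrapolated: 75.1531484321 / 15 = 5.0102098955

5.010210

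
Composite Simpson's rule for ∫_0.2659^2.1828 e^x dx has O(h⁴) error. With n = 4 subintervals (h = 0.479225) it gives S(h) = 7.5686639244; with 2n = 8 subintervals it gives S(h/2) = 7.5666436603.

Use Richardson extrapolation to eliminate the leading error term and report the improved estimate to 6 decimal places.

Error is O(h^4); halving h shrinks it by 2^4 = 16.
16 × 7.5666436603 = 121.0662985648; 121.0662985648 − 7.5686639244 = 113.4976346404
113.4976346404 ÷ 15 = 7.5665089760
Correction |R − A(h/2)| = 1.347e-04; gap |A(h/2) − A(h)| = 2.020e-03.

7.566509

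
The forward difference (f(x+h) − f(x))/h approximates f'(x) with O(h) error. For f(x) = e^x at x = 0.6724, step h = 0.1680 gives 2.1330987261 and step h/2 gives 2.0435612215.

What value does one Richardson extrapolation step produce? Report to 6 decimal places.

Leading term ∝ h^1; use weight 2 = 2^1.
Top: 2(2.0435612215) − (2.1330987261) = 1.9540237169
R = 1.9540237169/1 = 1.9540237169

1.954024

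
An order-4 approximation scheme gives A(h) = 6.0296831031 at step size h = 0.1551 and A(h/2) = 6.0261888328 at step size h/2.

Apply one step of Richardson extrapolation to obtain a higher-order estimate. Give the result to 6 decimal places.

6.025956

With r = 4 the leading error scales as h^4, so the weight is 2^4 = 16.
2^4*A(h/2) = 96.4190213248; minus A(h) gives 90.3893382217.
90.3893382217 ÷ 15 = 6.0259558814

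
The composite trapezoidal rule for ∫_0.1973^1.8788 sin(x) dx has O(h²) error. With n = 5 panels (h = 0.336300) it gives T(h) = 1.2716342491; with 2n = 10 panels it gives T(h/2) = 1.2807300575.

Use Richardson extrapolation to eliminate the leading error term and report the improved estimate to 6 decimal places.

1.283762

Method order is 2; weight 2^2 = 4.
4 × 1.2807300575 = 5.1229202300; 5.1229202300 − 1.2716342491 = 3.8512859809
3.8512859809 ÷ 3 = 1.2837619936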